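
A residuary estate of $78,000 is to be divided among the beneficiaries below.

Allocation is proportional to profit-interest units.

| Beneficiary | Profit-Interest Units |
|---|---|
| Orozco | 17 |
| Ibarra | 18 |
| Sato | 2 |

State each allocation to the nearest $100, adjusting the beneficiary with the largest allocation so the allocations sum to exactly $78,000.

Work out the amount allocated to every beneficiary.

Combined profit-interest units = 37.
Proportional shares: Orozco 17/37 × $78,000 = 35,837.84; Ibarra 18/37 × $78,000 = 37,945.95; Sato 2/37 × $78,000 = 4,216.22.
Rounded to nearest $100: Orozco $35,800; Ibarra $37,900; Sato $4,200. Sum = $77,900.
Difference $78,000 − $77,900 = +$100 applied to largest allocation (Ibarra): Ibarra becomes $38,000.

Orozco: $35,800 · Ibarra: $38,000 · Sato: $4,200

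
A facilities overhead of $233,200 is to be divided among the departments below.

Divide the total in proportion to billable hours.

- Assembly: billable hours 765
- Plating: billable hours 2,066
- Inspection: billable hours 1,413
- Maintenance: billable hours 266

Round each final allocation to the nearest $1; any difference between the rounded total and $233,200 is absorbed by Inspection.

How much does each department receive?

Assembly: $39,556 · Plating: $106,827 · Inspection: $73,063 · Maintenance: $13,754

Combined billable hours = 4,510.
Raw shares: Assembly 765/4,510 × $233,200 = 39,556.10; Plating 2,066/4,510 × $233,200 = 106,827.32; Inspection 1,413/4,510 × $233,200 = 73,062.44; Maintenance 266/4,510 × $233,200 = 13,754.15.
After rounding ($1): Assembly $39,556; Plating $106,827; Inspection $73,062; Maintenance $13,754. Sum = $233,199.
Difference $233,200 − $233,199 = +$1 applied to Inspection: Inspection becomes $73,063.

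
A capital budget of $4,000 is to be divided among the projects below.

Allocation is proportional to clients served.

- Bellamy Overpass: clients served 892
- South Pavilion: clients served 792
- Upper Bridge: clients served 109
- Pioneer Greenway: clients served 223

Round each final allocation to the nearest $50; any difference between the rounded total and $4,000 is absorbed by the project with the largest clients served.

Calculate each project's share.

Clients served total: 2,016.
Unrounded shares: Bellamy Overpass 892/2,016 × $4,000 = 1,769.84; South Pavilion 792/2,016 × $4,000 = 1,571.43; Upper Bridge 109/2,016 × $4,000 = 216.27; Pioneer Greenway 223/2,016 × $4,000 = 442.46.
Rounded to nearest $50: Bellamy Overpass $1,750; South Pavilion $1,550; Upper Bridge $200; Pioneer Greenway $450. Sum = $3,950.
Difference $4,000 − $3,950 = +$50 applied to largest clients served (Bellamy Overpass): Bellamy Overpass becomes $1,800.

Bellamy Overpass: $1,800 · South Pavilion: $1,550 · Upper Bridge: $200 · Pioneer Greenway: $450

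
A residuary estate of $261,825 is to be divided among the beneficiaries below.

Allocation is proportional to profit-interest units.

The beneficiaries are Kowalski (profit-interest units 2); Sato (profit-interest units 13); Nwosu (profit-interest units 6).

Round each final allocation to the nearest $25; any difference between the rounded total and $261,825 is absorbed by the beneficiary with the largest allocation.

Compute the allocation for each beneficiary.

Total profit-interest units = 21.
Proportional shares: Kowalski 2/21 × $261,825 = 24,935.71; Sato 13/21 × $261,825 = 162,082.14; Nwosu 6/21 × $261,825 = 74,807.14.
At nearest $25: Kowalski $24,925; Sato $162,075; Nwosu $74,800. Sum = $261,800.
Difference $261,825 − $261,800 = +$25 applied to largest allocation (Sato): Sato becomes $162,100.

Kowalski: $24,925 · Sato: $162,100 · Nwosu: $74,800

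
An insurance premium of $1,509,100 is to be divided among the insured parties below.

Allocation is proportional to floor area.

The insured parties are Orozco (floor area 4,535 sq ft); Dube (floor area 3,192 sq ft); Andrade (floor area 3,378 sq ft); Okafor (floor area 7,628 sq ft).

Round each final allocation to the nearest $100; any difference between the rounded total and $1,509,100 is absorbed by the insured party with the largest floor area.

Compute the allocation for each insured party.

Combined floor area = 4,535 + 3,192 + 3,378 + 7,628 = 18,733.
Unrounded shares: Orozco 365,332.22; Dube 257,142.33; Andrade 272,126.18; Okafor 614,499.27.
After rounding ($100): Orozco $365,300; Dube $257,100; Andrade $272,100; Okafor $614,500. Sum = $1,509,000.
Difference $1,509,100 − $1,509,000 = +$100 applied to largest floor area (Okafor): Okafor becomes $614,600.

Orozco: $365,300 | Dube: $257,100 | Andrade: $272,100 | Okafor: $614,600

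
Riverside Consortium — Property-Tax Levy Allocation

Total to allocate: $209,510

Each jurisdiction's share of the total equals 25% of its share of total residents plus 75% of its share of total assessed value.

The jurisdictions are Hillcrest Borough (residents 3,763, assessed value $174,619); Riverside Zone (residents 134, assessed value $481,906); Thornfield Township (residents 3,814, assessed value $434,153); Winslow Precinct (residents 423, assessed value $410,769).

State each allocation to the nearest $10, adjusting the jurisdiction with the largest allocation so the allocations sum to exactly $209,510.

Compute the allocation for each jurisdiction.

Residents total 8,134; assessed value total 1,501,447.
Blended shares (25% residents + 75% assessed value): Hillcrest Borough 0.2029; Riverside Zone 0.2448; Thornfield Township 0.3341; Winslow Precinct 0.2182.
Proportional shares: Hillcrest Borough 42,505.78; Riverside Zone 51,296.28; Thornfield Township 69,995.47; Winslow Precinct 45,712.47.
After rounding ($10): Hillcrest Borough $42,510; Riverside Zone $51,300; Thornfield Township $70,000; Winslow Precinct $45,710. Sum = $209,520.
Difference $209,510 − $209,520 = −$10 applied to largest allocation (Thornfield Township): Thornfield Township becomes $69,990.

Hillcrest Borough: $42,510 · Riverside Zone: $51,300 · Thornfield Township: $69,990 · Winslow Precinct: $45,710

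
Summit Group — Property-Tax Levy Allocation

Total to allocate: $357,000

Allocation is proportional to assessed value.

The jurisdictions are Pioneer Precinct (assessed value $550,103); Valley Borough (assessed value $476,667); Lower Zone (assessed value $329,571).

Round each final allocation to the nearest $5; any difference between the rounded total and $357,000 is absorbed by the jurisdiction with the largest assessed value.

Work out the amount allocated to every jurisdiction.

Pioneer Precinct: $144,790; Valley Borough: $125,465; Lower Zone: $86,745

Combined assessed value = 550,103 + 476,667 + 329,571 = 1,356,341.
Proportional shares: Pioneer Precinct 144,791.59; Valley Borough 125,462.64; Lower Zone 86,745.77.
Rounded to nearest $5: Pioneer Precinct $144,790; Valley Borough $125,465; Lower Zone $86,745. Sum = $357,000.
Sum already equals the total — no adjustment.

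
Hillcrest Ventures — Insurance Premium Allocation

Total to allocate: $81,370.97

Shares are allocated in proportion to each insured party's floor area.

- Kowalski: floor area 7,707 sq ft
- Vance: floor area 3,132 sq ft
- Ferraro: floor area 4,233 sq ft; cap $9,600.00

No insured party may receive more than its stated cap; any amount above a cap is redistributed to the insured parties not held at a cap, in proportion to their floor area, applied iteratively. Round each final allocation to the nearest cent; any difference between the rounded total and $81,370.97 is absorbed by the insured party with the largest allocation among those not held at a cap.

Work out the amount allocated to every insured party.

Kowalski: $51,032.28 | Vance: $20,738.69 | Ferraro: $9,600.00

Floor area total: 15,072.
Proportional shares (ignoring caps): Kowalski 41,608.6827; Vance 16,909.0949; Ferraro 22,853.1924.
Held at cap: Ferraro ($9,600.00); balance $71,770.97 reallocated over remaining floor area 10,839.
Remaining shares: Kowalski 51,032.2784 → $51,032.28; Vance 20,738.6916 → $20,738.69.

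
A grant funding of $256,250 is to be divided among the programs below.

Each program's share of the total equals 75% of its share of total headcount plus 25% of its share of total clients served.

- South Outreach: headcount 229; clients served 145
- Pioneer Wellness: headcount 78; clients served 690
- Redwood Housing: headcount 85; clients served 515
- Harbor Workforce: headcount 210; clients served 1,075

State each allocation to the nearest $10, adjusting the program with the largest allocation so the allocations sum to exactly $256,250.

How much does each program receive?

Headcount total 602; clients served total 2,425.
Blended shares (75% headcount + 25% clients served): South Outreach 0.3002; Pioneer Wellness 0.1683; Redwood Housing 0.1590; Harbor Workforce 0.3725.
Unrounded shares: South Outreach 76,938.41; Pioneer Wellness 43,129.46; Redwood Housing 40,741.13; Harbor Workforce 95,440.99.
Rounded to nearest $10: South Outreach $76,940; Pioneer Wellness $43,130; Redwood Housing $40,740; Harbor Workforce $95,440. Sum = $256,250.
No rounding difference to absorb.

South Outreach: $76,940; Pioneer Wellness: $43,130; Redwood Housing: $40,740; Harbor Workforce: $95,440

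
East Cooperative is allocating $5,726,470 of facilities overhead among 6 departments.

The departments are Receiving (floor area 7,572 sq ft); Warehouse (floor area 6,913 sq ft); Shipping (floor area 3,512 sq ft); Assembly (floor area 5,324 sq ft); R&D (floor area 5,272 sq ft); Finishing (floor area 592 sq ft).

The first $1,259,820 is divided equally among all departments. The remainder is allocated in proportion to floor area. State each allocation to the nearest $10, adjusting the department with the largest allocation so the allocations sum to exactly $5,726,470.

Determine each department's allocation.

Receiving: $1,368,830 | Warehouse: $1,267,980 | Shipping: $747,470 | Assembly: $1,024,790 | R&D: $1,016,830 | Finishing: $300,570

Equal tier: $1,259,820 ÷ 6 = $209,970 apiece.
Remainder $4,466,650 by floor area (total 29,185): Receiving 1,158,864.96 → $1,158,860; Warehouse 1,058,007.59 → $1,058,010; Shipping 537,497.85 → $537,500; Assembly 814,817.36 → $814,820; R&D 806,858.96 → $806,860; Finishing 90,603.28 → $90,600.
Totals: Receiving $209,970 + $1,158,860 = $1,368,830; Warehouse $209,970 + $1,058,010 = $1,267,980; Shipping $209,970 + $537,500 = $747,470; Assembly $209,970 + $814,820 = $1,024,790; R&D $209,970 + $806,860 = $1,016,830; Finishing $209,970 + $90,600 = $300,570.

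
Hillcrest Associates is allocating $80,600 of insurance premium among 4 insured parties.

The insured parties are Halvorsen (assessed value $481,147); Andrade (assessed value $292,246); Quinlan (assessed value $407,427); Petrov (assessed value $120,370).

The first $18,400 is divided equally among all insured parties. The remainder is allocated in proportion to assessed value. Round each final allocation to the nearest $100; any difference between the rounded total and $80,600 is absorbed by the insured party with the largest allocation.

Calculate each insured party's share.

Halvorsen: $27,500 · Andrade: $18,600 · Quinlan: $24,100 · Petrov: $10,400

$18,400 shared equally gives $4,600 per insured party.
Remainder $62,200 by assessed value (total 1,301,190): Halvorsen 22,999.98 → $23,000; Andrade 13,970.06 → $14,000; Quinlan 19,475.99 → $19,500; Petrov 5,753.97 → $5,800.
Rounding difference −$100 on remainder applied to Halvorsen.
Totals: Halvorsen $4,600 + $22,900 = $27,500; Andrade $4,600 + $14,000 = $18,600; Quinlan $4,600 + $19,500 = $24,100; Petrov $4,600 + $5,800 = $10,400.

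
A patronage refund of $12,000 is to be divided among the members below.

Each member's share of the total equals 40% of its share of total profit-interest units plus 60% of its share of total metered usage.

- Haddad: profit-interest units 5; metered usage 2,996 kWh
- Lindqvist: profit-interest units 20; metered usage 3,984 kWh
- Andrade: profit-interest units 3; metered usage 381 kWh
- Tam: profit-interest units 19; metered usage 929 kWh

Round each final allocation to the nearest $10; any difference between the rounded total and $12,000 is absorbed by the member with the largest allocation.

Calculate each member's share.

Haddad: $3,110 | Lindqvist: $5,500 | Andrade: $640 | Tam: $2,750

Profit-interest units total 47; metered usage total 8,290.
Blended shares (40% profit-interest units + 60% metered usage): Haddad 0.2594; Lindqvist 0.4586; Andrade 0.0531; Tam 0.2289.
Proportional shares: Haddad 3,112.71; Lindqvist 5,502.72; Andrade 637.29; Tam 2,747.28.
After rounding ($10): Haddad $3,110; Lindqvist $5,500; Andrade $640; Tam $2,750. Sum = $12,000.
Sum already equals the total — no adjustment.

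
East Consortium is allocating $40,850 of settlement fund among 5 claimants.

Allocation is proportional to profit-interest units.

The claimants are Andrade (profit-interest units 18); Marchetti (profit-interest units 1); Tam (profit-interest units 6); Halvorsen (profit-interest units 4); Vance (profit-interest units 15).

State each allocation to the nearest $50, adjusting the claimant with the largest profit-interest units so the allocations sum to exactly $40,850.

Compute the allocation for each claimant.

Total profit-interest units = 18 + 1 + 6 + 4 + 15 = 44.
Pro-rata amounts: Andrade 16,711.36; Marchetti 928.41; Tam 5,570.45; Halvorsen 3,713.64; Vance 13,926.14.
At nearest $50: Andrade $16,700; Marchetti $950; Tam $5,550; Halvorsen $3,700; Vance $13,950. Sum = $40,850.
No rounding difference to absorb.

Andrade: $16,700 | Marchetti: $950 | Tam: $5,550 | Halvorsen: $3,700 | Vance: $13,950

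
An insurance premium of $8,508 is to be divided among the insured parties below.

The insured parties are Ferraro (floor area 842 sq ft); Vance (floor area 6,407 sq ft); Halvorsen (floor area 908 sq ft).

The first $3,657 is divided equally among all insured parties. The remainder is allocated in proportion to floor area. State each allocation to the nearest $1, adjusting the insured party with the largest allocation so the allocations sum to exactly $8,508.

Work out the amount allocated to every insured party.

Ferraro: $1,720; Vance: $5,029; Halvorsen: $1,759

Equal tier: $3,657 ÷ 3 = $1,219 apiece.
Remainder $4,851 by floor area (total 8,157): Ferraro 500.74 → $501; Vance 3,810.27 → $3,810; Halvorsen 539.99 → $540.
Totals: Ferraro $1,219 + $501 = $1,720; Vance $1,219 + $3,810 = $5,029; Halvorsen $1,219 + $540 = $1,759.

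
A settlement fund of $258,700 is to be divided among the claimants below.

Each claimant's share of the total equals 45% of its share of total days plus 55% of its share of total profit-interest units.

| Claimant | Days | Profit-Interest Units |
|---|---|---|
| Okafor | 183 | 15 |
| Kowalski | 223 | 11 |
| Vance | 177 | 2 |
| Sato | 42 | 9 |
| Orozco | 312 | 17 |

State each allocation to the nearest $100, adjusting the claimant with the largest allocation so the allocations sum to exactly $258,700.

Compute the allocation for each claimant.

Days total 937; profit-interest units total 54.
Composite weights (45% days + 55% profit-interest units): Okafor 0.2407; Kowalski 0.2191; Vance 0.1054; Sato 0.1118; Orozco 0.3230.
Unrounded shares: Okafor 62,259.95; Kowalski 56,690.01; Vance 27,260.70; Sato 28,932.34; Orozco 83,557.01.
At nearest $100: Okafor $62,300; Kowalski $56,700; Vance $27,300; Sato $28,900; Orozco $83,600. Sum = $258,800.
Difference $258,700 − $258,800 = −$100 applied to largest allocation (Orozco): Orozco becomes $83,500.

Okafor: $62,300; Kowalski: $56,700; Vance: $27,300; Sato: $28,900; Orozco: $83,500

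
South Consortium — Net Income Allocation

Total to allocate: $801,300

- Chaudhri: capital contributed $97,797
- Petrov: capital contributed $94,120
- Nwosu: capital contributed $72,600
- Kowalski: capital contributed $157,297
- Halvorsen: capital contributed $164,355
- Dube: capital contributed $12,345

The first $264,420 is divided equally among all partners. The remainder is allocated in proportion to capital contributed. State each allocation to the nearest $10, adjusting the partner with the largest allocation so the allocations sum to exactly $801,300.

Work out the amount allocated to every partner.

Chaudhri: $131,800 | Petrov: $128,500 | Nwosu: $109,190 | Kowalski: $185,170 | Halvorsen: $191,500 | Dube: $55,140

Equal tier: $264,420 ÷ 6 = $44,070 apiece.
Remainder $536,880 by capital contributed (total 598,514): Chaudhri 87,726.02 → $87,730; Petrov 84,427.68 → $84,430; Nwosu 65,123.77 → $65,120; Kowalski 141,098.81 → $141,100; Halvorsen 147,429.99 → $147,430; Dube 11,073.73 → $11,070.
Totals: Chaudhri $44,070 + $87,730 = $131,800; Petrov $44,070 + $84,430 = $128,500; Nwosu $44,070 + $65,120 = $109,190; Kowalski $44,070 + $141,100 = $185,170; Halvorsen $44,070 + $147,430 = $191,500; Dube $44,070 + $11,070 = $55,140.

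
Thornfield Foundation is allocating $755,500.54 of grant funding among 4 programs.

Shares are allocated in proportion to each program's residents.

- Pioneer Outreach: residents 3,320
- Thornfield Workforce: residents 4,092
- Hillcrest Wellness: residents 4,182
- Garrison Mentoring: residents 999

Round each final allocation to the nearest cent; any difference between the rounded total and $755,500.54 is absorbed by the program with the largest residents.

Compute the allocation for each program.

Pioneer Outreach: $199,179.05 | Thornfield Workforce: $245,494.18 | Hillcrest Wellness: $250,893.61 | Garrison Mentoring: $59,933.70

Combined residents = 3,320 + 4,092 + 4,182 + 999 = 12,593.
Unrounded shares: Pioneer Outreach 199,179.0513; Thornfield Workforce 245,494.1801; Hillcrest Wellness 250,893.6122; Garrison Mentoring 59,933.6965.
After rounding (cent): Pioneer Outreach $199,179.05; Thornfield Workforce $245,494.18; Hillcrest Wellness $250,893.61; Garrison Mentoring $59,933.70. Sum = $755,500.54.
Rounded total matches; no reconciliation needed.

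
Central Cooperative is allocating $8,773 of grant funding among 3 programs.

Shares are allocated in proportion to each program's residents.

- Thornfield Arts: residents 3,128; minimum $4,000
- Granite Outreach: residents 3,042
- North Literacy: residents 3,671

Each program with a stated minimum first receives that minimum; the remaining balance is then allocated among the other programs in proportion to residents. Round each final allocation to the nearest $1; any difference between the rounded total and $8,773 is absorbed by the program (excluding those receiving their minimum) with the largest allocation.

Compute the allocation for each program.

Thornfield Arts: $4,000; Granite Outreach: $2,163; North Literacy: $2,610

Guaranteed amounts: Thornfield Arts $4,000. Remaining pool $4,773.
Remaining pool split over remaining residents 6,713: Granite Outreach 2,162.89 → $2,163; North Literacy 2,610.11 → $2,610.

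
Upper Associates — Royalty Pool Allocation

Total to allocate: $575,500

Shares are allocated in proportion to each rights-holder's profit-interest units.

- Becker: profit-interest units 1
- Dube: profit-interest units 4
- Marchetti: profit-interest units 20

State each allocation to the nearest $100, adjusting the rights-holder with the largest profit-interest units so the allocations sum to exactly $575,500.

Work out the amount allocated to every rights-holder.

Becker: $23,000; Dube: $92,100; Marchetti: $460,400

Total profit-interest units = 1 + 4 + 20 = 25.
Unrounded shares: Becker 23,020.00; Dube 92,080.00; Marchetti 460,400.00.
Rounded to nearest $100: Becker $23,000; Dube $92,100; Marchetti $460,400. Sum = $575,500.
No rounding difference to absorb.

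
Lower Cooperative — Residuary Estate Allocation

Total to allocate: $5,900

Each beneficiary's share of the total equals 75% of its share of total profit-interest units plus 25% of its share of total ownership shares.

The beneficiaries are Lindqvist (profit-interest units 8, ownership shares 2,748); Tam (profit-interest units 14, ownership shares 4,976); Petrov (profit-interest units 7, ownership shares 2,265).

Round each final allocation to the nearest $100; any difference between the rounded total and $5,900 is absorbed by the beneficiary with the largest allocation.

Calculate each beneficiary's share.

Totals — profit-interest units 29, ownership shares 9,989.
Blended shares (75% profit-interest units + 25% ownership shares): Lindqvist 0.2757; Tam 0.4866; Petrov 0.2377.
Proportional shares: Lindqvist 1,626.47; Tam 2,870.98; Petrov 1,402.56.
After rounding ($100): Lindqvist $1,600; Tam $2,900; Petrov $1,400. Sum = $5,900.
No rounding difference to absorb.

Lindqvist: $1,600 | Tam: $2,900 | Petrov: $1,400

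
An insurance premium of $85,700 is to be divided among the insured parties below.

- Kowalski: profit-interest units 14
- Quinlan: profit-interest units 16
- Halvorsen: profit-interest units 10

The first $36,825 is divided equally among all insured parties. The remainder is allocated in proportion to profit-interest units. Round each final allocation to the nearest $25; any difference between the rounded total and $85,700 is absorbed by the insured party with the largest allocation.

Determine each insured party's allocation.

First tranche $36,825 split equally: $12,275 each.
Remainder $48,875 by profit-interest units (total 40): Kowalski 17,106.25 → $17,100; Quinlan 19,550.00 → $19,550; Halvorsen 12,218.75 → $12,225.
Totals: Kowalski $12,275 + $17,100 = $29,375; Quinlan $12,275 + $19,550 = $31,825; Halvorsen $12,275 + $12,225 = $24,500.

Kowalski: $29,375 · Quinlan: $31,825 · Halvorsen: $24,500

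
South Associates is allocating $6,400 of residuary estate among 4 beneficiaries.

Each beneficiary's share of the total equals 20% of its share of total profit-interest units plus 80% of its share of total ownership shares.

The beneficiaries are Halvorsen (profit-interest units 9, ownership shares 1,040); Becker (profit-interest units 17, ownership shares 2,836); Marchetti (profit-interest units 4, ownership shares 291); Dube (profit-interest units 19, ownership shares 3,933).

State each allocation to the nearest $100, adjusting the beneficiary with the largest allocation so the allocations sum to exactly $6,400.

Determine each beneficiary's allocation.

Halvorsen: $900 · Becker: $2,200 · Marchetti: $300 · Dube: $3,000

Totals — profit-interest units 49, ownership shares 8,100.
Composite weights (20% profit-interest units + 80% ownership shares): Halvorsen 0.1395; Becker 0.3495; Marchetti 0.0451; Dube 0.4660.
Proportional shares: Halvorsen 892.48; Becker 2,236.71; Marchetti 288.43; Dube 2,982.37.
At nearest $100: Halvorsen $900; Becker $2,200; Marchetti $300; Dube $3,000. Sum = $6,400.
No rounding difference to absorb.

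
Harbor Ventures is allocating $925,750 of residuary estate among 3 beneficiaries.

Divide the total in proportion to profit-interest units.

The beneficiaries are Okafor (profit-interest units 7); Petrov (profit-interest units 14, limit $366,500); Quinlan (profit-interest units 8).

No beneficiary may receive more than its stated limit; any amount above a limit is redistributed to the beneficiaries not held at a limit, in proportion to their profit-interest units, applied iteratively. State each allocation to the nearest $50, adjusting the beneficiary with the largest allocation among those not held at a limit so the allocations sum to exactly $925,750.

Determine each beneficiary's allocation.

Sum of profit-interest units: 29.
Pro-rata shares before constraints: Okafor 223,456.90; Petrov 446,913.79; Quinlan 255,379.31.
Cap binds for Petrov ($366,500); remaining pool $559,250 reallocated over remaining profit-interest units 15.
Remaining shares: Okafor 260,983.33 → $261,000; Quinlan 298,266.67 → $298,250.

Okafor: $261,000 | Petrov: $366,500 | Quinlan: $298,250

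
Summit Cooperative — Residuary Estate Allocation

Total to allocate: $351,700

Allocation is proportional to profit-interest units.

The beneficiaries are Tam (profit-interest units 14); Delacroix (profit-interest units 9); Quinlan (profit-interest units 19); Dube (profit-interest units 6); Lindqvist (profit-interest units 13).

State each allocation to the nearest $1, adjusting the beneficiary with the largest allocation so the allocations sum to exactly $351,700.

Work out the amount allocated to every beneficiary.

Tam: $80,718 | Delacroix: $51,890 | Quinlan: $109,547 | Dube: $34,593 | Lindqvist: $74,952

Combined profit-interest units = 61.
Pro-rata amounts: Tam 14/61 × $351,700 = 80,718.03; Delacroix 9/61 × $351,700 = 51,890.16; Quinlan 19/61 × $351,700 = 109,545.90; Dube 6/61 × $351,700 = 34,593.44; Lindqvist 13/61 × $351,700 = 74,952.46.
Rounded to nearest $1: Tam $80,718; Delacroix $51,890; Quinlan $109,546; Dube $34,593; Lindqvist $74,952. Sum = $351,699.
Difference $351,700 − $351,699 = +$1 applied to largest allocation (Quinlan): Quinlan becomes $109,547.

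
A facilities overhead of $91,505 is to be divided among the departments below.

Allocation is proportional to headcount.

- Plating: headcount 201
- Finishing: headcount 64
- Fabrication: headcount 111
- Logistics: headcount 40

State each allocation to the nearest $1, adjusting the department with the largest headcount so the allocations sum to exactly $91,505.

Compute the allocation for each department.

Headcount total: 416.
Raw shares: Plating 201/416 × $91,505 = 44,212.75; Finishing 64/416 × $91,505 = 14,077.69; Fabrication 111/416 × $91,505 = 24,416.00; Logistics 40/416 × $91,505 = 8,798.56.
Rounded to nearest $1: Plating $44,213; Finishing $14,078; Fabrication $24,416; Logistics $8,799. Sum = $91,506.
Difference $91,505 − $91,506 = −$1 applied to largest headcount (Plating): Plating becomes $44,212.

Plating: $44,212 · Finishing: $14,078 · Fabrication: $24,416 · Logistics: $8,799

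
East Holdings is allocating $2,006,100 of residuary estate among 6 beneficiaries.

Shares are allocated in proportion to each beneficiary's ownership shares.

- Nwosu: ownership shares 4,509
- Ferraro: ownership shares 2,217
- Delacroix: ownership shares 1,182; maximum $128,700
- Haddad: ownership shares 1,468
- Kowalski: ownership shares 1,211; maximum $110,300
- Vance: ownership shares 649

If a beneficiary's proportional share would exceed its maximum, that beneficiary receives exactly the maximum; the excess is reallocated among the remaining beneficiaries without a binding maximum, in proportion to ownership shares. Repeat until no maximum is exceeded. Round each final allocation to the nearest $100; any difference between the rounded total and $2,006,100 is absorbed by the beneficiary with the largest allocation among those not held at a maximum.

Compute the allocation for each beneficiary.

Total ownership shares = 11,236.
Unconstrained shares: Nwosu 805,046.72; Ferraro 395,828.03; Delacroix 211,036.86; Haddad 262,099.93; Kowalski 216,214.59; Vance 115,873.88.
Held at cap: Delacroix ($128,700), Kowalski ($110,300); residual $1,767,100 reallocated over remaining ownership shares 8,843.
Remaining shares: Nwosu 901,035.16 → $901,000; Ferraro 443,023.94 → $443,000; Haddad 293,350.99 → $293,400; Vance 129,689.91 → $129,700.

Nwosu: $901,000; Ferraro: $443,000; Delacroix: $128,700; Haddad: $293,400; Kowalski: $110,300; Vance: $129,700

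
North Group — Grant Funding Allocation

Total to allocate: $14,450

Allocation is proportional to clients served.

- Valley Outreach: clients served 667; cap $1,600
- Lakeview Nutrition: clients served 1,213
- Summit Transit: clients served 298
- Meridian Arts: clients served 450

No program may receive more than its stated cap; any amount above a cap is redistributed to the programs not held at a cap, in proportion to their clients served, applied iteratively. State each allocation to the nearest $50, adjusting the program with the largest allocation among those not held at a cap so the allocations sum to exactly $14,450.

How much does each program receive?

Valley Outreach: $1,600 | Lakeview Nutrition: $7,950 | Summit Transit: $1,950 | Meridian Arts: $2,950

Clients served total: 2,628.
Proportional shares (ignoring caps): Valley Outreach 3,667.48; Lakeview Nutrition 6,669.65; Summit Transit 1,638.55; Meridian Arts 2,474.32.
Capped: Valley Outreach ($1,600); residual $12,850 reallocated over remaining clients served 1,961.
Remaining shares: Lakeview Nutrition 7,948.52 → $7,950; Summit Transit 1,952.73 → $1,950; Meridian Arts 2,948.75 → $2,950.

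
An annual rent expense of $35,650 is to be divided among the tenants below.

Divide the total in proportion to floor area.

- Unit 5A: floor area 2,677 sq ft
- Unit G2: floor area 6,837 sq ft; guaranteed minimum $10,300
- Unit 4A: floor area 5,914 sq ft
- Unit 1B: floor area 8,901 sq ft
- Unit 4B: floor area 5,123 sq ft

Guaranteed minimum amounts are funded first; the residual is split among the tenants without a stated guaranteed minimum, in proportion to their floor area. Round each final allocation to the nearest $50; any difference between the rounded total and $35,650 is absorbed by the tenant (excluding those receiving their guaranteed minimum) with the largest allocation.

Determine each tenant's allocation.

Fund the minimums — Unit G2 $10,300. Residual $25,350.
Residual split over remaining floor area 22,615: Unit 5A 3,000.75 → $3,000; Unit 4A 6,629.22 → $6,650; Unit 1B 9,977.46 → $10,000; Unit 4B 5,742.56 → $5,750.
Rounding difference −$50 applied to Unit 1B → $9,950.

Unit 5A: $3,000; Unit G2: $10,300; Unit 4A: $6,650; Unit 1B: $9,950; Unit 4B: $5,750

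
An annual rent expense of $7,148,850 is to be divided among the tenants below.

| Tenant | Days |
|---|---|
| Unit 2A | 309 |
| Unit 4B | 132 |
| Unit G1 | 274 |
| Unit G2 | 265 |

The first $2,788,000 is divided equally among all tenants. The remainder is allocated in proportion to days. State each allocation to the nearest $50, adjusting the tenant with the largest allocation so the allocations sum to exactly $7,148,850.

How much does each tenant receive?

Unit 2A: $2,072,000; Unit 4B: $1,284,400; Unit G1: $1,916,250; Unit G2: $1,876,200

Equal tier: $2,788,000 ÷ 4 = $697,000 apiece.
Remainder $4,360,850 by days (total 980): Unit 2A 1,375,002.70 → $1,375,000; Unit 4B 587,379.80 → $587,400; Unit G1 1,219,258.06 → $1,219,250; Unit G2 1,179,209.44 → $1,179,200.
Totals: Unit 2A $697,000 + $1,375,000 = $2,072,000; Unit 4B $697,000 + $587,400 = $1,284,400; Unit G1 $697,000 + $1,219,250 = $1,916,250; Unit G2 $697,000 + $1,179,200 = $1,876,200.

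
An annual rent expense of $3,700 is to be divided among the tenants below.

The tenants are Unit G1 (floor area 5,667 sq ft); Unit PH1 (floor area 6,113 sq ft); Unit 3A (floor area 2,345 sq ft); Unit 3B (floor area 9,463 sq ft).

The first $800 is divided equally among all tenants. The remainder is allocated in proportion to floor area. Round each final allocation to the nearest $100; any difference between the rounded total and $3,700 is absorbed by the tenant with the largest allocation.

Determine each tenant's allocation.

Equal tier: $800 ÷ 4 = $200 apiece.
Remainder $2,900 by floor area (total 23,588): Unit G1 696.72 → $700; Unit PH1 751.56 → $800; Unit 3A 288.30 → $300; Unit 3B 1,163.42 → $1,200.
Rounding difference −$100 on remainder applied to Unit 3B.
Totals: Unit G1 $200 + $700 = $900; Unit PH1 $200 + $800 = $1,000; Unit 3A $200 + $300 = $500; Unit 3B $200 + $1,100 = $1,300.

Unit G1: $900 · Unit PH1: $1,000 · Unit 3A: $500 · Unit 3B: $1,300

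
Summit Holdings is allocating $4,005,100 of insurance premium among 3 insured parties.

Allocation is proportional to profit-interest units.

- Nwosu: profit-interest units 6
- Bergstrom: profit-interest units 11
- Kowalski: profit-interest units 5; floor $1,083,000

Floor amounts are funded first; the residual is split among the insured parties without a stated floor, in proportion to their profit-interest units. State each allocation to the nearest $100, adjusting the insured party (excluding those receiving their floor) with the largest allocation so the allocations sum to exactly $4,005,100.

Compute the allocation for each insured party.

Nwosu: $1,031,300; Bergstrom: $1,890,800; Kowalski: $1,083,000

Fund the minimums — Kowalski $1,083,000. Residual $2,922,100.
Residual split over remaining profit-interest units 17: Nwosu 1,031,329.41 → $1,031,300; Bergstrom 1,890,770.59 → $1,890,800.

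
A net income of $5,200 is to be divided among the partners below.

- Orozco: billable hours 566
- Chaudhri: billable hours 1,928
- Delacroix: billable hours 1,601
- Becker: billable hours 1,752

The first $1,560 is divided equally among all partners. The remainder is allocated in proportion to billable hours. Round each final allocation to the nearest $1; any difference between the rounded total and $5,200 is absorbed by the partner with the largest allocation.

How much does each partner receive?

First tranche $1,560 split equally: $390 each.
Remainder $3,640 by billable hours (total 5,847): Orozco 352.36 → $352; Chaudhri 1,200.26 → $1,200; Delacroix 996.69 → $997; Becker 1,090.69 → $1,091.
Totals: Orozco $390 + $352 = $742; Chaudhri $390 + $1,200 = $1,590; Delacroix $390 + $997 = $1,387; Becker $390 + $1,091 = $1,481.

Orozco: $742; Chaudhri: $1,590; Delacroix: $1,387; Becker: $1,481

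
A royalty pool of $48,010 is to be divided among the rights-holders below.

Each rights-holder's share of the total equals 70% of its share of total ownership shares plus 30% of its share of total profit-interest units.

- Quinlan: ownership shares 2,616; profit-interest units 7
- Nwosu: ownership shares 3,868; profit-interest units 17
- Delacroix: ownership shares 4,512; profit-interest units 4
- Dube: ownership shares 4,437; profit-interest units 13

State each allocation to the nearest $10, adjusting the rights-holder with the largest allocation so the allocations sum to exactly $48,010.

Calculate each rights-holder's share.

Ownership shares total 15,433; profit-interest units total 41.
Combined weights (70% ownership shares + 30% profit-interest units): Quinlan 0.1699; Nwosu 0.2998; Delacroix 0.2339; Dube 0.2964.
Pro-rata amounts: Quinlan 8,155.67; Nwosu 14,394.96; Delacroix 11,230.53; Dube 14,228.84.
Rounded to nearest $10: Quinlan $8,160; Nwosu $14,390; Delacroix $11,230; Dube $14,230. Sum = $48,010.
Sum already equals the total — no adjustment.

Quinlan: $8,160 | Nwosu: $14,390 | Delacroix: $11,230 | Dube: $14,230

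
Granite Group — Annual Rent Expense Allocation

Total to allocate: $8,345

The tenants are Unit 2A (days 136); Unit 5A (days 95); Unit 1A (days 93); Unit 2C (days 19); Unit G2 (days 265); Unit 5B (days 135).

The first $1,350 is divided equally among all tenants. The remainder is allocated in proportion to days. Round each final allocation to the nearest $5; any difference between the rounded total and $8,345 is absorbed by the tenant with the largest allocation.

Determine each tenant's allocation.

Equal tier: $1,350 ÷ 6 = $225 apiece.
Remainder $6,995 by days (total 743): Unit 2A 1,280.38 → $1,280; Unit 5A 894.38 → $895; Unit 1A 875.55 → $875; Unit 2C 178.88 → $180; Unit G2 2,494.85 → $2,495; Unit 5B 1,270.96 → $1,270.
Totals: Unit 2A $225 + $1,280 = $1,505; Unit 5A $225 + $895 = $1,120; Unit 1A $225 + $875 = $1,100; Unit 2C $225 + $180 = $405; Unit G2 $225 + $2,495 = $2,720; Unit 5B $225 + $1,270 = $1,495.

Unit 2A: $1,505 · Unit 5A: $1,120 · Unit 1A: $1,100 · Unit 2C: $405 · Unit G2: $2,720 · Unit 5B: $1,495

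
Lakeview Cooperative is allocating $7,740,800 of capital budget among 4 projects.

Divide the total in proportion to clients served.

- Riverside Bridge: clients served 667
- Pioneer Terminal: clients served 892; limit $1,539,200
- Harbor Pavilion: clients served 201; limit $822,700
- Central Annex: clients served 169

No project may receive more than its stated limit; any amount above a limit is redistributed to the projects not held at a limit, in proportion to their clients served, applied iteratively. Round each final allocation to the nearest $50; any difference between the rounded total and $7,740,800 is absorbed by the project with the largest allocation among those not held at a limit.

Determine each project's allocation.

Sum of clients served: 1,929.
Pro-rata shares before constraints: Riverside Bridge 2,676,575.22; Pioneer Terminal 3,579,467.91; Harbor Pavilion 806,584.14; Central Annex 678,172.73.
Cap binds for Pioneer Terminal ($1,539,200); balance $6,201,600 reallocated over remaining clients served 1,037.
Cap binds for Harbor Pavilion ($822,700); balance $5,378,900 reallocated over remaining clients served 836.
Shares after redistribution: Riverside Bridge 4,291,538.64 → $4,291,550; Central Annex 1,087,361.36 → $1,087,350.

Riverside Bridge: $4,291,550; Pioneer Terminal: $1,539,200; Harbor Pavilion: $822,700; Central Annex: $1,087,350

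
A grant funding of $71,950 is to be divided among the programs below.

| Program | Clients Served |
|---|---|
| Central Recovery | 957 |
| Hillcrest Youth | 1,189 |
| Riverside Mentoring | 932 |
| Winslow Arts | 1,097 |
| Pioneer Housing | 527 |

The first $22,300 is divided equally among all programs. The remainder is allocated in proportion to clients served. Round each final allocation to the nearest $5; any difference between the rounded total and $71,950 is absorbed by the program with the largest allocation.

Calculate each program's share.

Central Recovery: $14,565 · Hillcrest Youth: $17,015 · Riverside Mentoring: $14,300 · Winslow Arts: $16,045 · Pioneer Housing: $10,025

$22,300 shared equally gives $4,460 per program.
Remainder $49,650 by clients served (total 4,702): Central Recovery 10,105.28 → $10,105; Hillcrest Youth 12,555.05 → $12,555; Riverside Mentoring 9,841.30 → $9,840; Winslow Arts 11,583.59 → $11,585; Pioneer Housing 5,564.77 → $5,565.
Totals: Central Recovery $4,460 + $10,105 = $14,565; Hillcrest Youth $4,460 + $12,555 = $17,015; Riverside Mentoring $4,460 + $9,840 = $14,300; Winslow Arts $4,460 + $11,585 = $16,045; Pioneer Housing $4,460 + $5,565 = $10,025.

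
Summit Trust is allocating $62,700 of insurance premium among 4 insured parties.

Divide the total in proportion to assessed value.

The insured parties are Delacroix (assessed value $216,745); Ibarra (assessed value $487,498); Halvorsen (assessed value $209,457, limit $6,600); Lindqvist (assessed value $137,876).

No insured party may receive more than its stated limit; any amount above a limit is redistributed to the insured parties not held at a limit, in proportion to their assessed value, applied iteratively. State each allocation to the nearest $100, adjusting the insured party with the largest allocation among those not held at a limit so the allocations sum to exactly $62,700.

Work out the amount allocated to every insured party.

Total assessed value = 1,051,576.
Unconstrained shares: Delacroix 12,923.38; Ibarra 29,066.97; Halvorsen 12,488.83; Lindqvist 8,220.83.
Cap binds for Halvorsen ($6,600); remaining pool $56,100 reallocated over remaining assessed value 842,119.
Redistributed shares: Delacroix 14,439.05 → $14,400; Ibarra 32,475.98 → $32,500; Lindqvist 9,184.98 → $9,200.

Delacroix: $14,400 · Ibarra: $32,500 · Halvorsen: $6,600 · Lindqvist: $9,200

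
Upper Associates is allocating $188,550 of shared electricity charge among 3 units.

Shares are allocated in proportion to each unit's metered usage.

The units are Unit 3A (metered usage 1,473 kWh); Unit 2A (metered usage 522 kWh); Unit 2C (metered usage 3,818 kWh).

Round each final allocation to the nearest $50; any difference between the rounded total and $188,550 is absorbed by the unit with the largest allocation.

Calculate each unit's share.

Unit 3A: $47,800 · Unit 2A: $16,950 · Unit 2C: $123,800

Combined metered usage = 5,813.
Proportional shares: Unit 3A 1,473/5,813 × $188,550 = 47,778.11; Unit 2A 522/5,813 × $188,550 = 16,931.55; Unit 2C 3,818/5,813 × $188,550 = 123,840.34.
After rounding ($50): Unit 3A $47,800; Unit 2A $16,950; Unit 2C $123,850. Sum = $188,600.
Difference $188,550 − $188,600 = −$50 applied to largest allocation (Unit 2C): Unit 2C becomes $123,800.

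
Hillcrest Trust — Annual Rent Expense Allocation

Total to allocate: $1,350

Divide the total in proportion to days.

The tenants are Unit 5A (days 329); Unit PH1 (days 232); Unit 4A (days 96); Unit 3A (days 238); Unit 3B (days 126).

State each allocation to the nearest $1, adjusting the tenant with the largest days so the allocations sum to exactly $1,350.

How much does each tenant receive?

Sum of days: 1,021.
Pro-rata amounts: Unit 5A 329/1,021 × $1,350 = 435.01; Unit PH1 232/1,021 × $1,350 = 306.76; Unit 4A 96/1,021 × $1,350 = 126.93; Unit 3A 238/1,021 × $1,350 = 314.69; Unit 3B 126/1,021 × $1,350 = 166.60.
After rounding ($1): Unit 5A $435; Unit PH1 $307; Unit 4A $127; Unit 3A $315; Unit 3B $167. Sum = $1,351.
Difference $1,350 − $1,351 = −$1 applied to largest days (Unit 5A): Unit 5A becomes $434.

Unit 5A: $434 | Unit PH1: $307 | Unit 4A: $127 | Unit 3A: $315 | Unit 3B: $167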